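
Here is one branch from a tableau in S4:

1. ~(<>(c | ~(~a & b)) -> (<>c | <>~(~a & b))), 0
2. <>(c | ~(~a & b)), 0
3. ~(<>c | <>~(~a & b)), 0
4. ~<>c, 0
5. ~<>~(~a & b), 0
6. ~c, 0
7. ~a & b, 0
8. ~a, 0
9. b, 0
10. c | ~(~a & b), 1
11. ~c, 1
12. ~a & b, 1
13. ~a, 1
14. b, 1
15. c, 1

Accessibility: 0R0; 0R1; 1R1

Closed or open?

Both c and ~c appear at 1.

Closed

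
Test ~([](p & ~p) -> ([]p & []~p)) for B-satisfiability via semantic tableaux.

1. ~([](p & ~p) -> ([]p & []~p)), u
2. [](p & ~p), u   [~->-rule on 1]
3. ~([]p & []~p), u   [~->-rule on 1]
4. p & ~p, u   [[]-rule on 2 via uRu]
5. p, u   [&-rule on 4]
6. ~p, u   [&-rule on 4]
Accessibility: uRu
Branch closes: p and ~p both at u.
Every branch closes; the branch above is one of them.

No, unsatisfiable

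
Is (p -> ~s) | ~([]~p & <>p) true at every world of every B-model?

Yes, valid

Tableau for the negation ~((p -> ~s) | ~([]~p & <>p)):
1. ~((p -> ~s) | ~([]~p & <>p)), w0
2. ~(p -> ~s), w0   [~|-rule on 1]
3. []~p & <>p, w0   [~|-rule on 1]
4. p, w0   [~->-rule on 2]
5. s, w0   [~->-rule on 2]
6. []~p, w0   [&-rule on 3]
7. <>p, w0   [&-rule on 3]
8. ~p, w0   [[]-rule on 6 via w0Rw0]
Accessibility: w0Rw0
Branch closes: p and ~p both at w0.
Every branch of the negation's tableau closes; the branch above is one of them.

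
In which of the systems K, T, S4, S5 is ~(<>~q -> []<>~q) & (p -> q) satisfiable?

K, T, S4

S5-tableau for the formula:
1. ~(<>~q -> []<>~q) & (p -> q), 0
2. ~(<>~q -> []<>~q), 0
3. p -> q, 0
4. <>~q, 0
5. ~[]<>~q, 0
6. ~p, 0
7. ~q, 1
8. ~<>~q, 2
9. q, 0
10. q, 1
Accessibility: 0R0, 0R1, 0R2, 1R0, 1R1, 1R2, 2R0, 2R1, 2R2
Branch closes: q and ~q both at 1.
Every branch closes (one shown): unsatisfiable in S5.
S4-tableau for the formula:
1. ~(<>~q -> []<>~q) & (p -> q), 0
2. ~(<>~q -> []<>~q), 0
3. p -> q, 0
4. <>~q, 0
5. ~[]<>~q, 0
6. q, 0
7. ~q, 1
8. ~<>~q, 2
9. q, 2
Accessibility: 0R0, 0R1, 0R2, 1R1, 2R2
Complete open branch: satisfiable in S4, hence also in K, T (this S4-model is also a K-model and a T-model).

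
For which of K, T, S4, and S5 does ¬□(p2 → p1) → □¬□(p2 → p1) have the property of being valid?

S5

S5-tableau for the negation ¬(¬□(p2 → p1) → □¬□(p2 → p1)):
1. ¬(¬□(p2 → p1) → □¬□(p2 → p1)), 0
2. ¬□(p2 → p1), 0
3. ¬□¬□(p2 → p1), 0
4. ¬(p2 → p1), 1
5. p2, 1
6. ¬p1, 1
7. □(p2 → p1), 2
8. p2 → p1, 0
9. p2 → p1, 1
10. p2 → p1, 2
11. p1, 0
12. p1, 1
Accessibility: 0R0, 0R1, 0R2, 1R0, 1R1, 1R2, 2R0, 2R1, 2R2
Branch closes: p1 and ¬p1 both at 1.
Every branch closes (one shown): valid in S5.
S4-tableau for the negation ¬(¬□(p2 → p1) → □¬□(p2 → p1)):
1. ¬(¬□(p2 → p1) → □¬□(p2 → p1)), 0
2. ¬□(p2 → p1), 0
3. ¬□¬□(p2 → p1), 0
4. ¬(p2 → p1), 1
5. p2, 1
6. ¬p1, 1
7. □(p2 → p1), 2
8. p2 → p1, 2
9. p1, 2
Accessibility: 0R0, 0R1, 0R2, 1R1, 2R2
Complete open branch: countermodel on an S4-frame, so not valid in S4, nor in K, T (the same frame is also a K-frame and a T-frame).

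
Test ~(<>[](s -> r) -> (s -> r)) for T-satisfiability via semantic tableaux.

1. ~(<>[](s -> r) -> (s -> r)), w0
2. <>[](s -> r), w0   [~->-rule on 1]
3. ~(s -> r), w0   [~->-rule on 1]
4. s, w0   [~->-rule on 3]
5. ~r, w0   [~->-rule on 3]
6. [](s -> r), w1   [<>-rule on 2: fresh world w1, w0Rw1]
7. s -> r, w1   [[]-rule on 6 via w1Rw1]
8. r, w1   [->-rule on 7 (branches; this branch)]
Accessibility: w0Rw0, w0Rw1, w1Rw1

Satisfiable (open branch found)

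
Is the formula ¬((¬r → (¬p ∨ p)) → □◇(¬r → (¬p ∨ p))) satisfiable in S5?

No, unsatisfiable

1. ¬((¬r → (¬p ∨ p)) → □◇(¬r → (¬p ∨ p))), 0
2. ¬r → (¬p ∨ p), 0   [¬→-rule on 1]
3. ¬□◇(¬r → (¬p ∨ p)), 0   [¬→-rule on 1]
4. ¬p ∨ p, 0   [→-rule on 2 (branches; this branch)]
5. p, 0   [∨-rule on 4 (branches; this branch)]
6. ¬◇(¬r → (¬p ∨ p)), 1   [¬□-rule on 3: fresh world 1, 0R1]
7. ¬(¬r → (¬p ∨ p)), 0   [¬◇-rule on 6 via 1R0]
8. ¬r, 0   [¬→-rule on 7]
9. ¬(¬p ∨ p), 0   [¬→-rule on 7]
10. ¬p, 0   [¬∨-rule on 9]
Accessibility: 0R0, 0R1, 1R0, 1R1
Branch closes: p and ¬p both at 0.
(One branch shown.) All branches close.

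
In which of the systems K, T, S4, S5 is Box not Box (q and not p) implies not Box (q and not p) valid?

K-tableau for the negation not (Box not Box (q and not p) implies not Box (q and not p)):
1. not (Box not Box (q and not p) implies not Box (q and not p)), w0
2. Box not Box (q and not p), w0   [neg-implies-rule on 1]
3. Box (q and not p), w0   [neg-implies-rule on 1]
Complete open branch: countermodel on a K-frame, so not valid in K.
T-tableau for the negation not (Box not Box (q and not p) implies not Box (q and not p)):
1. not (Box not Box (q and not p) implies not Box (q and not p)), w0
2. Box not Box (q and not p), w0   [neg-implies-rule on 1]
3. Box (q and not p), w0   [neg-implies-rule on 1]
4. not Box (q and not p), w0   [Box-rule on 2 via w0Rw0]
5. q and not p, w0   [Box-rule on 3 via w0Rw0]
6. q, w0   [and-rule on 5]
7. not p, w0   [and-rule on 5]
8. not (q and not p), w1   [neg-Box-rule on 4: fresh world w1, w0Rw1]
9. not Box (q and not p), w1   [Box-rule on 2 via w0Rw1]
10. q and not p, w1   [Box-rule on 3 via w0Rw1]
11. q, w1   [and-rule on 10]
12. not p, w1   [and-rule on 10]
13. p, w1   [neg-and-rule on 8 (branches; this branch)]
Accessibility: w0Rw0, w0Rw1, w1Rw1
Branch closes: p and not p both at w1.
Every branch closes (one shown): valid in T, hence also in S4, S5 (every theorem of T is a theorem of S4 and S5).

T, S4, S5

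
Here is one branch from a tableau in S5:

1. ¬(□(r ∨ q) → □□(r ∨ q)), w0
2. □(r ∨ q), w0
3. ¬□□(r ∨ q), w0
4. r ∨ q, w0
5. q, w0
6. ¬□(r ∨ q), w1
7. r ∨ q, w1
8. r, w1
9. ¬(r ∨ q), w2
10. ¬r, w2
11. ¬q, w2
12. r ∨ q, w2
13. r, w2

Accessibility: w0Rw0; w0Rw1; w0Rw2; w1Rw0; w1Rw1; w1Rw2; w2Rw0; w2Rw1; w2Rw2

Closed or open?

Yes, closed

Both r and ¬r appear at w2.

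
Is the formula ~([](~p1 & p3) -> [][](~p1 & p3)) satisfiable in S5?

Unsatisfiable

1. ~([](~p1 & p3) -> [][](~p1 & p3)), u
2. [](~p1 & p3), u   [~->-rule on 1]
3. ~[][](~p1 & p3), u   [~->-rule on 1]
4. ~p1 & p3, u   [[]-rule on 2 via uRu]
5. ~p1, u   [&-rule on 4]
6. p3, u   [&-rule on 4]
7. ~[](~p1 & p3), v   [~[]-rule on 3: fresh world v, uRv]
8. ~p1 & p3, v   [[]-rule on 2 via uRv]
9. ~p1, v   [&-rule on 8]
10. p3, v   [&-rule on 8]
11. ~(~p1 & p3), w   [~[]-rule on 7: fresh world w, vRw]
12. ~p1 & p3, w   [[]-rule on 2 via uRw]
13. ~p1, w   [&-rule on 12]
14. p3, w   [&-rule on 12]
15. ~p3, w   [~&-rule on 11 (branches; this branch)]
Accessibility: uRu, uRv, uRw, vRu, vRv, vRw, wRu, wRv, wRw
Branch closes: p3 and ~p3 both at w.
Every branch closes; the branch above is one of them.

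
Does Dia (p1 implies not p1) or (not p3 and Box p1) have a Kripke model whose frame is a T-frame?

Yes, satisfiable

1. Dia (p1 implies not p1) or (not p3 and Box p1), u
2. not p3 and Box p1, u
3. not p3, u
4. Box p1, u
5. p1, u
Accessibility: uRu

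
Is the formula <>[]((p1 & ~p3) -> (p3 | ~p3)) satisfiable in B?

1. <>[]((p1 & ~p3) -> (p3 | ~p3)), u
2. []((p1 & ~p3) -> (p3 | ~p3)), v
3. (p1 & ~p3) -> (p3 | ~p3), u
4. (p1 & ~p3) -> (p3 | ~p3), v
5. p3 | ~p3, u
6. p3 | ~p3, v
7. ~p3, u
8. ~p3, v
Accessibility: uRu, uRv, vRu, vRv

Yes, satisfiable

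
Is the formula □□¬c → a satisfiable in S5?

Satisfiable (open branch found)

1. □□¬c → a, u
2. a, u   [→-rule on 1 (branches; this branch)]
Accessibility: uRu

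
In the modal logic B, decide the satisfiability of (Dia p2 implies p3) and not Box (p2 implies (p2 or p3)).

1. (Dia p2 implies p3) and not Box (p2 implies (p2 or p3)), w0
2. Dia p2 implies p3, w0
3. not Box (p2 implies (p2 or p3)), w0
4. not Dia p2, w0
5. not p2, w0
6. not (p2 implies (p2 or p3)), w1
7. p2, w1
8. not (p2 or p3), w1
9. not p2, w1
10. not p3, w1
Accessibility: w0Rw0, w0Rw1, w1Rw0, w1Rw1
Branch closes: p2 and not p2 both at w1.
Every branch closes; the branch above is one of them.

Unsatisfiable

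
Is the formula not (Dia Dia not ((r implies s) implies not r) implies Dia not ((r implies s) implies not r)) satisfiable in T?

1. not (Dia Dia not ((r implies s) implies not r) implies Dia not ((r implies s) implies not r)), u
2. Dia Dia not ((r implies s) implies not r), u
3. not Dia not ((r implies s) implies not r), u
4. (r implies s) implies not r, u
5. not r, u
6. Dia not ((r implies s) implies not r), v
7. (r implies s) implies not r, v
8. not r, v
9. not ((r implies s) implies not r), w
10. r implies s, w
11. r, w
12. s, w
Accessibility: uRu, uRv, vRv, vRw, wRw

Yes, satisfiable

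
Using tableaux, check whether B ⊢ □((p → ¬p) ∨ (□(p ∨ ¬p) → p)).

Yes, valid

Tableau for the negation ¬□((p → ¬p) ∨ (□(p ∨ ¬p) → p)):
1. ¬□((p → ¬p) ∨ (□(p ∨ ¬p) → p)), 0
2. ¬((p → ¬p) ∨ (□(p ∨ ¬p) → p)), 1
3. ¬(p → ¬p), 1
4. ¬(□(p ∨ ¬p) → p), 1
5. p, 1
6. □(p ∨ ¬p), 1
7. ¬p, 1
Accessibility: 0R0, 0R1, 1R0, 1R1
Branch closes: p and ¬p both at 1.
All branches of the negation close; one closing branch shown above.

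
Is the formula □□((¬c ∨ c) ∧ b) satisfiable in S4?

Satisfiable

1. □□((¬c ∨ c) ∧ b), u
2. □((¬c ∨ c) ∧ b), u   [□-rule on 1 via uRu]
3. (¬c ∨ c) ∧ b, u   [□-rule on 2 via uRu]
4. ¬c ∨ c, u   [∧-rule on 3]
5. b, u   [∧-rule on 3]
6. c, u   [∨-rule on 4 (branches; this branch)]
Accessibility: uRu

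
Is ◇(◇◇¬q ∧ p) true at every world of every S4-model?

Tableau for the negation ¬◇(◇◇¬q ∧ p):
1. ¬◇(◇◇¬q ∧ p), 0
2. ¬(◇◇¬q ∧ p), 0
3. ¬p, 0
Accessibility: 0R0
The negation has an open branch (countermodel exists).

Not valid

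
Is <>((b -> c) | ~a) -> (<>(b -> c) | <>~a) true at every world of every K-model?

Yes, valid

Tableau for the negation ~(<>((b -> c) | ~a) -> (<>(b -> c) | <>~a)):
1. ~(<>((b -> c) | ~a) -> (<>(b -> c) | <>~a)), w0
2. <>((b -> c) | ~a), w0
3. ~(<>(b -> c) | <>~a), w0
4. ~<>(b -> c), w0
5. ~<>~a, w0
6. (b -> c) | ~a, w1
7. ~(b -> c), w1
8. b, w1
9. ~c, w1
10. a, w1
11. b -> c, w1
12. c, w1
Accessibility: w0Rw1
Branch closes: c and ~c both at w1.
All branches of the negation close; one closing branch shown above.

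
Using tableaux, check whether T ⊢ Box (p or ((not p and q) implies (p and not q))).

No, not valid

Tableau for the negation not Box (p or ((not p and q) implies (p and not q))):
1. not Box (p or ((not p and q) implies (p and not q))), 0
2. not (p or ((not p and q) implies (p and not q))), 1
3. not p, 1
4. not ((not p and q) implies (p and not q)), 1
5. not p and q, 1
6. not (p and not q), 1
7. q, 1
Accessibility: 0R0, 0R1, 1R1
The negation has an open branch (countermodel exists).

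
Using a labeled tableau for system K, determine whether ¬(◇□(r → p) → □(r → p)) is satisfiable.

1. ¬(◇□(r → p) → □(r → p)), u
2. ◇□(r → p), u
3. ¬□(r → p), u
4. □(r → p), v
5. ¬(r → p), w
6. r, w
7. ¬p, w
Accessibility: uRv, uRw

Yes, satisfiable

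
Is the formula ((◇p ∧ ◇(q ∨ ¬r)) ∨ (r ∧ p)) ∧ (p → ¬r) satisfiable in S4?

Satisfiable (open branch found)

1. ((◇p ∧ ◇(q ∨ ¬r)) ∨ (r ∧ p)) ∧ (p → ¬r), u
2. (◇p ∧ ◇(q ∨ ¬r)) ∨ (r ∧ p), u
3. p → ¬r, u
4. ◇p ∧ ◇(q ∨ ¬r), u
5. ◇p, u
6. ◇(q ∨ ¬r), u
7. ¬r, u
8. p, v
9. q ∨ ¬r, w
10. ¬r, w
Accessibility: uRu, uRv, uRw, vRv, wRw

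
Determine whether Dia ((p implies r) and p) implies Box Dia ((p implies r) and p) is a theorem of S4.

Tableau for the negation not (Dia ((p implies r) and p) implies Box Dia ((p implies r) and p)):
1. not (Dia ((p implies r) and p) implies Box Dia ((p implies r) and p)), u
2. Dia ((p implies r) and p), u
3. not Box Dia ((p implies r) and p), u
4. (p implies r) and p, v
5. p implies r, v
6. p, v
7. r, v
8. not Dia ((p implies r) and p), w
9. not ((p implies r) and p), w
10. not p, w
Accessibility: uRu, uRv, uRw, vRv, wRw
The negation has an open branch (countermodel exists).

Invalid (countermodel exists)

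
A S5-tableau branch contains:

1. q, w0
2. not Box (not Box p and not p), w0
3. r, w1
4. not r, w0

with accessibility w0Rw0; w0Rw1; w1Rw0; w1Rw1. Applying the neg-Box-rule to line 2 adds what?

a fresh world w2 with w0Rw2, and not (not Box p and not p) at w2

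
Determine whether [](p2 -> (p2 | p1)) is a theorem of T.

Tableau for the negation ~[](p2 -> (p2 | p1)):
1. ~[](p2 -> (p2 | p1)), w0
2. ~(p2 -> (p2 | p1)), w1
3. p2, w1
4. ~(p2 | p1), w1
5. ~p2, w1
6. ~p1, w1
Accessibility: w0Rw0, w0Rw1, w1Rw1
Branch closes: p2 and ~p2 both at w1.
All branches of the negation close; one closing branch shown above.

Valid in T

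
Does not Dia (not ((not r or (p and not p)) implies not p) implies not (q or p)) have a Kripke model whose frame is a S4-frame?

Satisfiable

1. not Dia (not ((not r or (p and not p)) implies not p) implies not (q or p)), w0
2. not (not ((not r or (p and not p)) implies not p) implies not (q or p)), w0
3. not ((not r or (p and not p)) implies not p), w0
4. q or p, w0
5. not r or (p and not p), w0
6. p, w0
7. not r, w0
Accessibility: w0Rw0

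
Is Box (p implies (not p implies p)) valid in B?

Tableau for the negation not Box (p implies (not p implies p)):
1. not Box (p implies (not p implies p)), u
2. not (p implies (not p implies p)), v
3. p, v
4. not (not p implies p), v
5. not p, v
Accessibility: uRu, uRv, vRu, vRv
Branch closes: p and not p both at v.
All branches of the negation close; one closing branch shown above.

Valid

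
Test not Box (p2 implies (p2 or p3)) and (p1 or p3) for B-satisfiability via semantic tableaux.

Unsatisfiable

1. not Box (p2 implies (p2 or p3)) and (p1 or p3), w0
2. not Box (p2 implies (p2 or p3)), w0
3. p1 or p3, w0
4. p3, w0
5. not (p2 implies (p2 or p3)), w1
6. p2, w1
7. not (p2 or p3), w1
8. not p2, w1
9. not p3, w1
Accessibility: w0Rw0, w0Rw1, w1Rw0, w1Rw1
Branch closes: p2 and not p2 both at w1.
All branches of the tableau close; one closing branch shown above.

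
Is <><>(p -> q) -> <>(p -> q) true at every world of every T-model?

No, not valid

Tableau for the negation ~(<><>(p -> q) -> <>(p -> q)):
1. ~(<><>(p -> q) -> <>(p -> q)), w0
2. <><>(p -> q), w0
3. ~<>(p -> q), w0
4. ~(p -> q), w0
5. p, w0
6. ~q, w0
7. <>(p -> q), w1
8. ~(p -> q), w1
9. p, w1
10. ~q, w1
11. p -> q, w2
12. q, w2
Accessibility: w0Rw0, w0Rw1, w1Rw1, w1Rw2, w2Rw2
The negation has an open branch (countermodel exists).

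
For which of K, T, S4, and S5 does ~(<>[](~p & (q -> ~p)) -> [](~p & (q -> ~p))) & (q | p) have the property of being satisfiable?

S5-tableau for the formula:
1. ~(<>[](~p & (q -> ~p)) -> [](~p & (q -> ~p))) & (q | p), u
2. ~(<>[](~p & (q -> ~p)) -> [](~p & (q -> ~p))), u   [&-rule on 1]
3. q | p, u   [&-rule on 1]
4. <>[](~p & (q -> ~p)), u   [~->-rule on 2]
5. ~[](~p & (q -> ~p)), u   [~->-rule on 2]
6. q, u   [|-rule on 3 (branches; this branch)]
7. [](~p & (q -> ~p)), v   [<>-rule on 4: fresh world v, uRv]
8. ~p & (q -> ~p), u   [[]-rule on 7 via vRu]
9. ~p, u   [&-rule on 8]
10. q -> ~p, u   [&-rule on 8]
11. ~p & (q -> ~p), v   [[]-rule on 7 via vRv]
12. ~p, v   [&-rule on 11]
13. q -> ~p, v   [&-rule on 11]
14. ~(~p & (q -> ~p)), w   [~[]-rule on 5: fresh world w, uRw]
15. ~p & (q -> ~p), w   [[]-rule on 7 via vRw]
16. ~p, w   [&-rule on 15]
17. q -> ~p, w   [&-rule on 15]
18. ~(q -> ~p), w   [~&-rule on 14 (branches; this branch)]
19. q, w   [~->-rule on 18]
20. p, w   [~->-rule on 18]
Accessibility: uRu, uRv, uRw, vRu, vRv, vRw, wRu, wRv, wRw
Branch closes: p and ~p both at w.
Every branch closes (one shown): unsatisfiable in S5.
S4-tableau for the formula:
1. ~(<>[](~p & (q -> ~p)) -> [](~p & (q -> ~p))) & (q | p), u
2. ~(<>[](~p & (q -> ~p)) -> [](~p & (q -> ~p))), u   [&-rule on 1]
3. q | p, u   [&-rule on 1]
4. <>[](~p & (q -> ~p)), u   [~->-rule on 2]
5. ~[](~p & (q -> ~p)), u   [~->-rule on 2]
6. p, u   [|-rule on 3 (branches; this branch)]
7. [](~p & (q -> ~p)), v   [<>-rule on 4: fresh world v, uRv]
8. ~p & (q -> ~p), v   [[]-rule on 7 via vRv]
9. ~p, v   [&-rule on 8]
10. q -> ~p, v   [&-rule on 8]
11. ~(~p & (q -> ~p)), w   [~[]-rule on 5: fresh world w, uRw]
12. ~(q -> ~p), w   [~&-rule on 11 (branches; this branch)]
13. q, w   [~->-rule on 12]
14. p, w   [~->-rule on 12]
Accessibility: uRu, uRv, uRw, vRv, wRw
Complete open branch: satisfiable in S4, hence also in K, T (this S4-model is also a K-model and a T-model).

K, T, S4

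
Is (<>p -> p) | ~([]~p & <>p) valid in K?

Tableau for the negation ~((<>p -> p) | ~([]~p & <>p)):
1. ~((<>p -> p) | ~([]~p & <>p)), 0
2. ~(<>p -> p), 0
3. []~p & <>p, 0
4. <>p, 0
5. ~p, 0
6. []~p, 0
7. p, 1
8. ~p, 1
Accessibility: 0R1
Branch closes: p and ~p both at 1.
All branches of the negation close; one closing branch shown above.

Valid in K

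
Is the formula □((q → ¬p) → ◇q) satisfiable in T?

Satisfiable

1. □((q → ¬p) → ◇q), w0
2. (q → ¬p) → ◇q, w0   [□-rule on 1 via w0Rw0]
3. ◇q, w0   [→-rule on 2 (branches; this branch)]
4. q, w1   [◇-rule on 3: fresh world w1, w0Rw1]
5. (q → ¬p) → ◇q, w1   [□-rule on 1 via w0Rw1]
6. ◇q, w1   [→-rule on 5 (branches; this branch)]
7. q, w2   [◇-rule on 6: fresh world w2, w1Rw2]
Accessibility: w0Rw0, w0Rw1, w1Rw1, w1Rw2, w2Rw2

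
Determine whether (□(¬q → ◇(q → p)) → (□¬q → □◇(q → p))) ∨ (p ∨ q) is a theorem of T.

Tableau for the negation ¬((□(¬q → ◇(q → p)) → (□¬q → □◇(q → p))) ∨ (p ∨ q)):
1. ¬((□(¬q → ◇(q → p)) → (□¬q → □◇(q → p))) ∨ (p ∨ q)), 0
2. ¬(□(¬q → ◇(q → p)) → (□¬q → □◇(q → p))), 0
3. ¬(p ∨ q), 0
4. □(¬q → ◇(q → p)), 0
5. ¬(□¬q → □◇(q → p)), 0
6. ¬p, 0
7. ¬q, 0
8. □¬q, 0
9. ¬□◇(q → p), 0
10. ¬q → ◇(q → p), 0
11. ◇(q → p), 0
12. ¬◇(q → p), 1
13. ¬q → ◇(q → p), 1
14. ¬q, 1
15. ¬(q → p), 1
16. q, 1
17. ¬p, 1
Accessibility: 0R0, 0R1, 1R1
Branch closes: q and ¬q both at 1.
All branches of the negation close; one closing branch shown above.

Valid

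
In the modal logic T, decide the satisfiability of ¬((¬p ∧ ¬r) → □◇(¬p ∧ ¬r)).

Yes, satisfiable

1. ¬((¬p ∧ ¬r) → □◇(¬p ∧ ¬r)), w0
2. ¬p ∧ ¬r, w0
3. ¬□◇(¬p ∧ ¬r), w0
4. ¬p, w0
5. ¬r, w0
6. ¬◇(¬p ∧ ¬r), w1
7. ¬(¬p ∧ ¬r), w1
8. r, w1
Accessibility: w0Rw0, w0Rw1, w1Rw1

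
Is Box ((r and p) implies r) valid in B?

Tableau for the negation not Box ((r and p) implies r):
1. not Box ((r and p) implies r), w0
2. not ((r and p) implies r), w1   [neg-Box-rule on 1: fresh world w1, w0Rw1]
3. r and p, w1   [neg-implies-rule on 2]
4. not r, w1   [neg-implies-rule on 2]
5. r, w1   [and-rule on 3]
6. p, w1   [and-rule on 3]
Accessibility: w0Rw0, w0Rw1, w1Rw0, w1Rw1
Branch closes: r and not r both at w1.
All branches of the negation close; one closing branch shown above.

Valid in B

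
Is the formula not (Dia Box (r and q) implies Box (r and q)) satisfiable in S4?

Satisfiable

1. not (Dia Box (r and q) implies Box (r and q)), u
2. Dia Box (r and q), u
3. not Box (r and q), u
4. Box (r and q), v
5. r and q, v
6. r, v
7. q, v
8. not (r and q), w
9. not q, w
Accessibility: uRu, uRv, uRw, vRv, wRw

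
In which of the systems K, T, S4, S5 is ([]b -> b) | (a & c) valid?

T, S4, S5

K-tableau for the negation ~(([]b -> b) | (a & c)):
1. ~(([]b -> b) | (a & c)), 0
2. ~([]b -> b), 0
3. ~(a & c), 0
4. []b, 0
5. ~b, 0
6. ~c, 0
Complete open branch: countermodel on a K-frame, so not valid in K.
T-tableau for the negation ~(([]b -> b) | (a & c)):
1. ~(([]b -> b) | (a & c)), 0
2. ~([]b -> b), 0
3. ~(a & c), 0
4. []b, 0
5. ~b, 0
6. b, 0
Accessibility: 0R0
Branch closes: b and ~b both at 0.
Every branch closes (one shown): valid in T, hence also in S4, S5 (every theorem of T is a theorem of S4 and S5).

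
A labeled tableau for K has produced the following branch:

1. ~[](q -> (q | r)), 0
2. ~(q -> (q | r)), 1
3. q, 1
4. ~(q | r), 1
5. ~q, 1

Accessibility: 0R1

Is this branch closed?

Yes, closed

Both q and ~q appear at 1.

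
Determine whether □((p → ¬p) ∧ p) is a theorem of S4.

Tableau for the negation ¬□((p → ¬p) ∧ p):
1. ¬□((p → ¬p) ∧ p), w0
2. ¬((p → ¬p) ∧ p), w1   [¬□-rule on 1: fresh world w1, w0Rw1]
3. ¬p, w1   [¬∧-rule on 2 (branches; this branch)]
Accessibility: w0Rw0, w0Rw1, w1Rw1
The negation has an open branch (countermodel exists).

Invalid (countermodel exists)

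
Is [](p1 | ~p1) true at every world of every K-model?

Tableau for the negation ~[](p1 | ~p1):
1. ~[](p1 | ~p1), u
2. ~(p1 | ~p1), v
3. ~p1, v
4. p1, v
Accessibility: uRv
Branch closes: p1 and ~p1 both at v.
Every branch of the negation's tableau closes; the branch above is one of them.

Valid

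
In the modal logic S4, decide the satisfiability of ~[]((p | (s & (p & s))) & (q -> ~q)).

1. ~[]((p | (s & (p & s))) & (q -> ~q)), u
2. ~((p | (s & (p & s))) & (q -> ~q)), v
3. ~(q -> ~q), v
4. q, v
Accessibility: uRu, uRv, vRv

Satisfiable (open branch found)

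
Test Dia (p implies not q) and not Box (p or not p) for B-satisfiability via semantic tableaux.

1. Dia (p implies not q) and not Box (p or not p), w0
2. Dia (p implies not q), w0
3. not Box (p or not p), w0
4. p implies not q, w1
5. not q, w1
6. not (p or not p), w2
7. not p, w2
8. p, w2
Accessibility: w0Rw0, w0Rw1, w0Rw2, w1Rw0, w1Rw1, w2Rw0, w2Rw2
Branch closes: p and not p both at w2.
(One branch shown.) All branches close.

No, unsatisfiable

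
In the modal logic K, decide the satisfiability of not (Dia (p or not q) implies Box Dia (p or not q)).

Yes, satisfiable

1. not (Dia (p or not q) implies Box Dia (p or not q)), 0
2. Dia (p or not q), 0
3. not Box Dia (p or not q), 0
4. p or not q, 1
5. not q, 1
6. not Dia (p or not q), 2
Accessibility: 0R1, 0R2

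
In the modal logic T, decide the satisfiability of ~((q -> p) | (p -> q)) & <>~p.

Unsatisfiable

1. ~((q -> p) | (p -> q)) & <>~p, 0
2. ~((q -> p) | (p -> q)), 0
3. <>~p, 0
4. ~(q -> p), 0
5. ~(p -> q), 0
6. q, 0
7. ~p, 0
8. p, 0
9. ~q, 0
Accessibility: 0R0
Branch closes: p and ~p both at 0.
All branches of the tableau close; one closing branch shown above.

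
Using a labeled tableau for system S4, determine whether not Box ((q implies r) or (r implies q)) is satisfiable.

Unsatisfiable

1. not Box ((q implies r) or (r implies q)), u
2. not ((q implies r) or (r implies q)), v   [neg-Box-rule on 1: fresh world v, uRv]
3. not (q implies r), v   [neg-or-rule on 2]
4. not (r implies q), v   [neg-or-rule on 2]
5. q, v   [neg-implies-rule on 3]
6. not r, v   [neg-implies-rule on 3]
7. r, v   [neg-implies-rule on 4]
8. not q, v   [neg-implies-rule on 4]
Accessibility: uRu, uRv, vRv
Branch closes: r and not r both at v.
All branches of the tableau close; one closing branch shown above.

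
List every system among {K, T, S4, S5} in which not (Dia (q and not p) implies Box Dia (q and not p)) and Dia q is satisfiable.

S5-tableau for the formula:
1. not (Dia (q and not p) implies Box Dia (q and not p)) and Dia q, w0
2. not (Dia (q and not p) implies Box Dia (q and not p)), w0   [and-rule on 1]
3. Dia q, w0   [and-rule on 1]
4. Dia (q and not p), w0   [neg-implies-rule on 2]
5. not Box Dia (q and not p), w0   [neg-implies-rule on 2]
6. q, w1   [Dia-rule on 3: fresh world w1, w0Rw1]
7. q and not p, w2   [Dia-rule on 4: fresh world w2, w0Rw2]
8. q, w2   [and-rule on 7]
9. not p, w2   [and-rule on 7]
10. not Dia (q and not p), w3   [neg-Box-rule on 5: fresh world w3, w0Rw3]
11. not (q and not p), w0   [neg-Dia-rule on 10 via w3Rw0]
12. not (q and not p), w1   [neg-Dia-rule on 10 via w3Rw1]
13. not (q and not p), w2   [neg-Dia-rule on 10 via w3Rw2]
14. not (q and not p), w3   [neg-Dia-rule on 10 via w3Rw3]
15. p, w0   [neg-and-rule on 11 (branches; this branch)]
16. p, w1   [neg-and-rule on 12 (branches; this branch)]
17. p, w2   [neg-and-rule on 13 (branches; this branch)]
Accessibility: w0Rw0, w0Rw1, w0Rw2, w0Rw3, w1Rw0, w1Rw1, w1Rw2, w1Rw3, w2Rw0, w2Rw1, w2Rw2, w2Rw3, w3Rw0, w3Rw1, w3Rw2, w3Rw3
Branch closes: p and not p both at w2.
Every branch closes (one shown): unsatisfiable in S5.
S4-tableau for the formula:
1. not (Dia (q and not p) implies Box Dia (q and not p)) and Dia q, w0
2. not (Dia (q and not p) implies Box Dia (q and not p)), w0   [and-rule on 1]
3. Dia q, w0   [and-rule on 1]
4. Dia (q and not p), w0   [neg-implies-rule on 2]
5. not Box Dia (q and not p), w0   [neg-implies-rule on 2]
6. q, w1   [Dia-rule on 3: fresh world w1, w0Rw1]
7. q and not p, w2   [Dia-rule on 4: fresh world w2, w0Rw2]
8. q, w2   [and-rule on 7]
9. not p, w2   [and-rule on 7]
10. not Dia (q and not p), w3   [neg-Box-rule on 5: fresh world w3, w0Rw3]
11. not (q and not p), w3   [neg-Dia-rule on 10 via w3Rw3]
12. p, w3   [neg-and-rule on 11 (branches; this branch)]
Accessibility: w0Rw0, w0Rw1, w0Rw2, w0Rw3, w1Rw1, w2Rw2, w3Rw3
Complete open branch: satisfiable in S4, hence also in K, T (this S4-model is also a K-model and a T-model).

K, T, S4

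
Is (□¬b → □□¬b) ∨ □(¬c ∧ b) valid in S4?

Yes, valid

Tableau for the negation ¬((□¬b → □□¬b) ∨ □(¬c ∧ b)):
1. ¬((□¬b → □□¬b) ∨ □(¬c ∧ b)), w0
2. ¬(□¬b → □□¬b), w0   [¬∨-rule on 1]
3. ¬□(¬c ∧ b), w0   [¬∨-rule on 1]
4. □¬b, w0   [¬→-rule on 2]
5. ¬□□¬b, w0   [¬→-rule on 2]
6. ¬b, w0   [□-rule on 4 via w0Rw0]
7. ¬(¬c ∧ b), w1   [¬□-rule on 3: fresh world w1, w0Rw1]
8. ¬b, w1   [□-rule on 4 via w0Rw1]
9. ¬□¬b, w2   [¬□-rule on 5: fresh world w2, w0Rw2]
10. ¬b, w2   [□-rule on 4 via w0Rw2]
11. b, w3   [¬□-rule on 9: fresh world w3, w2Rw3]
12. ¬b, w3   [□-rule on 4 via w0Rw3]
Accessibility: w0Rw0, w0Rw1, w0Rw2, w0Rw3, w1Rw1, w2Rw2, w2Rw3, w3Rw3
Branch closes: b and ¬b both at w3.
Every branch of the negation's tableau closes; the branch above is one of them.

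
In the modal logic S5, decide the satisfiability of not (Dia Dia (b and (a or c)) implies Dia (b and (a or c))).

1. not (Dia Dia (b and (a or c)) implies Dia (b and (a or c))), u
2. Dia Dia (b and (a or c)), u   [neg-implies-rule on 1]
3. not Dia (b and (a or c)), u   [neg-implies-rule on 1]
4. not (b and (a or c)), u   [neg-Dia-rule on 3 via uRu]
5. not (a or c), u   [neg-and-rule on 4 (branches; this branch)]
6. not a, u   [neg-or-rule on 5]
7. not c, u   [neg-or-rule on 5]
8. Dia (b and (a or c)), v   [Dia-rule on 2: fresh world v, uRv]
9. not (b and (a or c)), v   [neg-Dia-rule on 3 via uRv]
10. not (a or c), v   [neg-and-rule on 9 (branches; this branch)]
11. not a, v   [neg-or-rule on 10]
12. not c, v   [neg-or-rule on 10]
13. b and (a or c), w   [Dia-rule on 8: fresh world w, vRw]
14. b, w   [and-rule on 13]
15. a or c, w   [and-rule on 13]
16. not (b and (a or c)), w   [neg-Dia-rule on 3 via uRw]
17. c, w   [or-rule on 15 (branches; this branch)]
18. not (a or c), w   [neg-and-rule on 16 (branches; this branch)]
19. not a, w   [neg-or-rule on 18]
20. not c, w   [neg-or-rule on 18]
Accessibility: uRu, uRv, uRw, vRu, vRv, vRw, wRu, wRv, wRw
Branch closes: c and not c both at w.
(One branch shown.) All branches close.

Unsatisfiable (every branch closes)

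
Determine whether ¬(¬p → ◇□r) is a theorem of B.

Tableau for the negation ¬p → ◇□r:
1. ¬p → ◇□r, 0
2. ◇□r, 0
3. □r, 1
4. r, 0
5. r, 1
Accessibility: 0R0, 0R1, 1R0, 1R1
The negation has an open branch (countermodel exists).

Not valid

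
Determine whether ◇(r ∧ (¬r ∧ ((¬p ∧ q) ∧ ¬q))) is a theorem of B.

Tableau for the negation ¬◇(r ∧ (¬r ∧ ((¬p ∧ q) ∧ ¬q))):
1. ¬◇(r ∧ (¬r ∧ ((¬p ∧ q) ∧ ¬q))), 0
2. ¬(r ∧ (¬r ∧ ((¬p ∧ q) ∧ ¬q))), 0
3. ¬(¬r ∧ ((¬p ∧ q) ∧ ¬q)), 0
4. ¬((¬p ∧ q) ∧ ¬q), 0
5. q, 0
Accessibility: 0R0
The negation has an open branch (countermodel exists).

Not valid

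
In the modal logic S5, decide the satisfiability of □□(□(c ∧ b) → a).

Yes, satisfiable

1. □□(□(c ∧ b) → a), u
2. □(□(c ∧ b) → a), u
3. □(c ∧ b) → a, u
4. a, u
Accessibility: uRu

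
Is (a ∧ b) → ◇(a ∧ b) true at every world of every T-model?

Yes, valid

Tableau for the negation ¬((a ∧ b) → ◇(a ∧ b)):
1. ¬((a ∧ b) → ◇(a ∧ b)), u
2. a ∧ b, u
3. ¬◇(a ∧ b), u
4. a, u
5. b, u
6. ¬(a ∧ b), u
7. ¬b, u
Accessibility: uRu
Branch closes: b and ¬b both at u.
All branches of the negation close; one closing branch shown above.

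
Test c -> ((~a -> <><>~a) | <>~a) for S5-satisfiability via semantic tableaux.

1. c -> ((~a -> <><>~a) | <>~a), 0
2. (~a -> <><>~a) | <>~a, 0   [->-rule on 1 (branches; this branch)]
3. <>~a, 0   [|-rule on 2 (branches; this branch)]
4. ~a, 1   [<>-rule on 3: fresh world 1, 0R1]
Accessibility: 0R0, 0R1, 1R0, 1R1

Satisfiable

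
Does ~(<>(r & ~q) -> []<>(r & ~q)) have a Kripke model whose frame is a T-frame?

1. ~(<>(r & ~q) -> []<>(r & ~q)), 0
2. <>(r & ~q), 0   [~->-rule on 1]
3. ~[]<>(r & ~q), 0   [~->-rule on 1]
4. r & ~q, 1   [<>-rule on 2: fresh world 1, 0R1]
5. r, 1   [&-rule on 4]
6. ~q, 1   [&-rule on 4]
7. ~<>(r & ~q), 2   [~[]-rule on 3: fresh world 2, 0R2]
8. ~(r & ~q), 2   [~<>-rule on 7 via 2R2]
9. q, 2   [~&-rule on 8 (branches; this branch)]
Accessibility: 0R0, 0R1, 0R2, 1R1, 2R2

Satisfiable (open branch found)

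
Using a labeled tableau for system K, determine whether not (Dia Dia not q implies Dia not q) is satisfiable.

Yes, satisfiable

1. not (Dia Dia not q implies Dia not q), u
2. Dia Dia not q, u   [neg-implies-rule on 1]
3. not Dia not q, u   [neg-implies-rule on 1]
4. Dia not q, v   [Dia-rule on 2: fresh world v, uRv]
5. q, v   [neg-Dia-rule on 3 via uRv]
6. not q, w   [Dia-rule on 4: fresh world w, vRw]
Accessibility: uRv, vRw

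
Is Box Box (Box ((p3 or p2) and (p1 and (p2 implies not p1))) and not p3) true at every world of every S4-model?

Tableau for the negation not Box Box (Box ((p3 or p2) and (p1 and (p2 implies not p1))) and not p3):
1. not Box Box (Box ((p3 or p2) and (p1 and (p2 implies not p1))) and not p3), u
2. not Box (Box ((p3 or p2) and (p1 and (p2 implies not p1))) and not p3), v   [neg-Box-rule on 1: fresh world v, uRv]
3. not (Box ((p3 or p2) and (p1 and (p2 implies not p1))) and not p3), w   [neg-Box-rule on 2: fresh world w, vRw]
4. p3, w   [neg-and-rule on 3 (branches; this branch)]
Accessibility: uRu, uRv, uRw, vRv, vRw, wRw
The negation has an open branch (countermodel exists).

No, not valid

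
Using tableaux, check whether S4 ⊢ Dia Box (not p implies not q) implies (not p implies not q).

Tableau for the negation not (Dia Box (not p implies not q) implies (not p implies not q)):
1. not (Dia Box (not p implies not q) implies (not p implies not q)), u
2. Dia Box (not p implies not q), u   [neg-implies-rule on 1]
3. not (not p implies not q), u   [neg-implies-rule on 1]
4. not p, u   [neg-implies-rule on 3]
5. q, u   [neg-implies-rule on 3]
6. Box (not p implies not q), v   [Dia-rule on 2: fresh world v, uRv]
7. not p implies not q, v   [Box-rule on 6 via vRv]
8. not q, v   [implies-rule on 7 (branches; this branch)]
Accessibility: uRu, uRv, vRv
The negation has an open branch (countermodel exists).

No, not valid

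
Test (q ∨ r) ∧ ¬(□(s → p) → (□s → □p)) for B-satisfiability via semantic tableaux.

1. (q ∨ r) ∧ ¬(□(s → p) → (□s → □p)), u
2. q ∨ r, u   [∧-rule on 1]
3. ¬(□(s → p) → (□s → □p)), u   [∧-rule on 1]
4. □(s → p), u   [¬→-rule on 3]
5. ¬(□s → □p), u   [¬→-rule on 3]
6. □s, u   [¬→-rule on 5]
7. ¬□p, u   [¬→-rule on 5]
8. s → p, u   [□-rule on 4 via uRu]
9. s, u   [□-rule on 6 via uRu]
10. r, u   [∨-rule on 2 (branches; this branch)]
11. p, u   [→-rule on 8 (branches; this branch)]
12. ¬p, v   [¬□-rule on 7: fresh world v, uRv]
13. s → p, v   [□-rule on 4 via uRv]
14. s, v   [□-rule on 6 via uRv]
15. p, v   [→-rule on 13 (branches; this branch)]
Accessibility: uRu, uRv, vRu, vRv
Branch closes: p and ¬p both at v.
All branches of the tableau close; one closing branch shown above.

Unsatisfiable (every branch closes)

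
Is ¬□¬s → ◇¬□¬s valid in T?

Valid in T

Tableau for the negation ¬(¬□¬s → ◇¬□¬s):
1. ¬(¬□¬s → ◇¬□¬s), 0
2. ¬□¬s, 0
3. ¬◇¬□¬s, 0
4. □¬s, 0
5. ¬s, 0
6. s, 1
7. □¬s, 1
8. ¬s, 1
Accessibility: 0R0, 0R1, 1R1
Branch closes: s and ¬s both at 1.
All branches of the negation close; one closing branch shown above.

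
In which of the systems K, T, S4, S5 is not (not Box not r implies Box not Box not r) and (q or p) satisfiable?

K, T, S4

S4-tableau for the formula:
1. not (not Box not r implies Box not Box not r) and (q or p), w0
2. not (not Box not r implies Box not Box not r), w0
3. q or p, w0
4. not Box not r, w0
5. not Box not Box not r, w0
6. p, w0
7. r, w1
8. Box not r, w2
9. not r, w2
Accessibility: w0Rw0, w0Rw1, w0Rw2, w1Rw1, w2Rw2
Complete open branch: satisfiable in S4, hence also in K, T (this S4-model is also a K-model and a T-model).
S5-tableau for the formula:
1. not (not Box not r implies Box not Box not r) and (q or p), w0
2. not (not Box not r implies Box not Box not r), w0
3. q or p, w0
4. not Box not r, w0
5. not Box not Box not r, w0
6. p, w0
7. r, w1
8. Box not r, w2
9. not r, w0
10. not r, w1
Accessibility: w0Rw0, w0Rw1, w0Rw2, w1Rw0, w1Rw1, w1Rw2, w2Rw0, w2Rw1, w2Rw2
Branch closes: r and not r both at w1.
Every branch closes (one shown): unsatisfiable in S5.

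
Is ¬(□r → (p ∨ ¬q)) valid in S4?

Tableau for the negation □r → (p ∨ ¬q):
1. □r → (p ∨ ¬q), 0
2. p ∨ ¬q, 0
3. ¬q, 0
Accessibility: 0R0
The negation has an open branch (countermodel exists).

Not valid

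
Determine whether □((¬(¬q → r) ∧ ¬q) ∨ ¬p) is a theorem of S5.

Invalid (countermodel exists)

Tableau for the negation ¬□((¬(¬q → r) ∧ ¬q) ∨ ¬p):
1. ¬□((¬(¬q → r) ∧ ¬q) ∨ ¬p), w0
2. ¬((¬(¬q → r) ∧ ¬q) ∨ ¬p), w1
3. ¬(¬(¬q → r) ∧ ¬q), w1
4. p, w1
5. q, w1
Accessibility: w0Rw0, w0Rw1, w1Rw0, w1Rw1
The negation has an open branch (countermodel exists).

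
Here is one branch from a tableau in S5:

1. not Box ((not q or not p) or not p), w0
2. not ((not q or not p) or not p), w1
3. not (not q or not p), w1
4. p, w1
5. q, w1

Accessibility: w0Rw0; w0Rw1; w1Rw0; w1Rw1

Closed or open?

No atom appears with both signs at the same world.

Open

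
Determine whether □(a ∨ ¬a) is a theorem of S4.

Valid

Tableau for the negation ¬□(a ∨ ¬a):
1. ¬□(a ∨ ¬a), w0
2. ¬(a ∨ ¬a), w1   [¬□-rule on 1: fresh world w1, w0Rw1]
3. ¬a, w1   [¬∨-rule on 2]
4. a, w1   [¬∨-rule on 2]
Accessibility: w0Rw0, w0Rw1, w1Rw1
Branch closes: a and ¬a both at w1.
Every branch of the negation's tableau closes; the branch above is one of them.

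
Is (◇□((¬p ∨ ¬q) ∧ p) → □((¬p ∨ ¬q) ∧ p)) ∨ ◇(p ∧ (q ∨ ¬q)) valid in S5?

Valid in S5

Tableau for the negation ¬((◇□((¬p ∨ ¬q) ∧ p) → □((¬p ∨ ¬q) ∧ p)) ∨ ◇(p ∧ (q ∨ ¬q))):
1. ¬((◇□((¬p ∨ ¬q) ∧ p) → □((¬p ∨ ¬q) ∧ p)) ∨ ◇(p ∧ (q ∨ ¬q))), w0
2. ¬(◇□((¬p ∨ ¬q) ∧ p) → □((¬p ∨ ¬q) ∧ p)), w0
3. ¬◇(p ∧ (q ∨ ¬q)), w0
4. ◇□((¬p ∨ ¬q) ∧ p), w0
5. ¬□((¬p ∨ ¬q) ∧ p), w0
6. ¬(p ∧ (q ∨ ¬q)), w0
7. ¬p, w0
8. □((¬p ∨ ¬q) ∧ p), w1
9. ¬(p ∧ (q ∨ ¬q)), w1
10. (¬p ∨ ¬q) ∧ p, w0
11. ¬p ∨ ¬q, w0
12. p, w0
Accessibility: w0Rw0, w0Rw1, w1Rw0, w1Rw1
Branch closes: p and ¬p both at w0.
All branches of the negation close; one closing branch shown above.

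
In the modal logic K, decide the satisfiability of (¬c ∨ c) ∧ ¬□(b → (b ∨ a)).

Unsatisfiable

1. (¬c ∨ c) ∧ ¬□(b → (b ∨ a)), w0
2. ¬c ∨ c, w0   [∧-rule on 1]
3. ¬□(b → (b ∨ a)), w0   [∧-rule on 1]
4. c, w0   [∨-rule on 2 (branches; this branch)]
5. ¬(b → (b ∨ a)), w1   [¬□-rule on 3: fresh world w1, w0Rw1]
6. b, w1   [¬→-rule on 5]
7. ¬(b ∨ a), w1   [¬→-rule on 5]
8. ¬b, w1   [¬∨-rule on 7]
9. ¬a, w1   [¬∨-rule on 7]
Accessibility: w0Rw1
Branch closes: b and ¬b both at w1.
All branches of the tableau close; one closing branch shown above.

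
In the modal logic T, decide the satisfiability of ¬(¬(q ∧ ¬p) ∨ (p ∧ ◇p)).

Yes, satisfiable

1. ¬(¬(q ∧ ¬p) ∨ (p ∧ ◇p)), u
2. q ∧ ¬p, u
3. ¬(p ∧ ◇p), u
4. q, u
5. ¬p, u
6. ¬◇p, u
Accessibility: uRu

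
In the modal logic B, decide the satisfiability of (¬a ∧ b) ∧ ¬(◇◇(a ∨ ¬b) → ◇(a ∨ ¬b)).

Satisfiable

1. (¬a ∧ b) ∧ ¬(◇◇(a ∨ ¬b) → ◇(a ∨ ¬b)), 0
2. ¬a ∧ b, 0   [∧-rule on 1]
3. ¬(◇◇(a ∨ ¬b) → ◇(a ∨ ¬b)), 0   [∧-rule on 1]
4. ¬a, 0   [∧-rule on 2]
5. b, 0   [∧-rule on 2]
6. ◇◇(a ∨ ¬b), 0   [¬→-rule on 3]
7. ¬◇(a ∨ ¬b), 0   [¬→-rule on 3]
8. ¬(a ∨ ¬b), 0   [¬◇-rule on 7 via 0R0]
9. ◇(a ∨ ¬b), 1   [◇-rule on 6: fresh world 1, 0R1]
10. ¬(a ∨ ¬b), 1   [¬◇-rule on 7 via 0R1]
11. ¬a, 1   [¬∨-rule on 10]
12. b, 1   [¬∨-rule on 10]
13. a ∨ ¬b, 2   [◇-rule on 9: fresh world 2, 1R2]
14. ¬b, 2   [∨-rule on 13 (branches; this branch)]
Accessibility: 0R0, 0R1, 1R0, 1R1, 1R2, 2R1, 2R2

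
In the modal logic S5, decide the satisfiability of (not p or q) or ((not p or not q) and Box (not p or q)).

1. (not p or q) or ((not p or not q) and Box (not p or q)), 0
2. (not p or not q) and Box (not p or q), 0
3. not p or not q, 0
4. Box (not p or q), 0
5. not p or q, 0
6. not q, 0
7. not p, 0
Accessibility: 0R0

Satisfiable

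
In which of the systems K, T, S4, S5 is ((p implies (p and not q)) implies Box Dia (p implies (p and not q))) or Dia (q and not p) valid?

S5

S4-tableau for the negation not (((p implies (p and not q)) implies Box Dia (p implies (p and not q))) or Dia (q and not p)):
1. not (((p implies (p and not q)) implies Box Dia (p implies (p and not q))) or Dia (q and not p)), w0
2. not ((p implies (p and not q)) implies Box Dia (p implies (p and not q))), w0   [neg-or-rule on 1]
3. not Dia (q and not p), w0   [neg-or-rule on 1]
4. p implies (p and not q), w0   [neg-implies-rule on 2]
5. not Box Dia (p implies (p and not q)), w0   [neg-implies-rule on 2]
6. not (q and not p), w0   [neg-Dia-rule on 3 via w0Rw0]
7. p and not q, w0   [implies-rule on 4 (branches; this branch)]
8. p, w0   [and-rule on 7]
9. not q, w0   [and-rule on 7]
10. not Dia (p implies (p and not q)), w1   [neg-Box-rule on 5: fresh world w1, w0Rw1]
11. not (q and not p), w1   [neg-Dia-rule on 3 via w0Rw1]
12. not (p implies (p and not q)), w1   [neg-Dia-rule on 10 via w1Rw1]
13. p, w1   [neg-implies-rule on 12]
14. not (p and not q), w1   [neg-implies-rule on 12]
15. q, w1   [neg-and-rule on 14 (branches; this branch)]
Accessibility: w0Rw0, w0Rw1, w1Rw1
Complete open branch: countermodel on an S4-frame, so not valid in S4, nor in K, T (the same frame is also a K-frame and a T-frame).
S5-tableau for the negation not (((p implies (p and not q)) implies Box Dia (p implies (p and not q))) or Dia (q and not p)):
1. not (((p implies (p and not q)) implies Box Dia (p implies (p and not q))) or Dia (q and not p)), w0
2. not ((p implies (p and not q)) implies Box Dia (p implies (p and not q))), w0   [neg-or-rule on 1]
3. not Dia (q and not p), w0   [neg-or-rule on 1]
4. p implies (p and not q), w0   [neg-implies-rule on 2]
5. not Box Dia (p implies (p and not q)), w0   [neg-implies-rule on 2]
6. not (q and not p), w0   [neg-Dia-rule on 3 via w0Rw0]
7. p and not q, w0   [implies-rule on 4 (branches; this branch)]
8. p, w0   [and-rule on 7]
9. not q, w0   [and-rule on 7]
10. not Dia (p implies (p and not q)), w1   [neg-Box-rule on 5: fresh world w1, w0Rw1]
11. not (q and not p), w1   [neg-Dia-rule on 3 via w0Rw1]
12. not (p implies (p and not q)), w0   [neg-Dia-rule on 10 via w1Rw0]
13. not (p and not q), w0   [neg-implies-rule on 12]
14. not (p implies (p and not q)), w1   [neg-Dia-rule on 10 via w1Rw1]
15. p, w1   [neg-implies-rule on 14]
16. not (p and not q), w1   [neg-implies-rule on 14]
17. q, w0   [neg-and-rule on 13 (branches; this branch)]
Accessibility: w0Rw0, w0Rw1, w1Rw0, w1Rw1
Branch closes: q and not q both at w0.
Every branch closes (one shown): valid in S5.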